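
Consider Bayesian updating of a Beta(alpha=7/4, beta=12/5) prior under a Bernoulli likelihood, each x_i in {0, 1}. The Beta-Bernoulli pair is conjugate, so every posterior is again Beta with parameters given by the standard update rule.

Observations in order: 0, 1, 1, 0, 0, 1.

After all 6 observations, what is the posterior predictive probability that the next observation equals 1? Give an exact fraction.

95/203

obs 1: x=0 → posterior Beta(7/4, 17/5)
obs 2: x=1 → posterior Beta(11/4, 17/5)
obs 3: x=1 → posterior Beta(15/4, 17/5)
obs 4: x=0 → posterior Beta(15/4, 22/5)
obs 5: x=0 → posterior Beta(15/4, 27/5)
obs 6: x=1 → posterior Beta(19/4, 27/5)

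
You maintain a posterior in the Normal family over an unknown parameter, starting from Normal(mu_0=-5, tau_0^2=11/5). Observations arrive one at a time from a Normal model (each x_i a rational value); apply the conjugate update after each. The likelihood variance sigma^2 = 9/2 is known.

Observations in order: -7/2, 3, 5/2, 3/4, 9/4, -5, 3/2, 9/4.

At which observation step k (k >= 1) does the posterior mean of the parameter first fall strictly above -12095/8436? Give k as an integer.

obs 1: x=-7/2 → posterior Normal(-302/67, 99/67)
obs 2: x=3 → posterior Normal(-236/89, 99/89)
obs 3: x=5/2 → posterior Normal(-181/111, 33/37)
obs 4: x=3/4 → posterior Normal(-47/38, 99/133)
obs 5: x=9/4 → posterior Normal(-23/31, 99/155)
obs 6: x=-5 → posterior Normal(-75/59, 33/59)
obs 7: x=3/2 → posterior Normal(-192/199, 99/199)
obs 8: x=9/4 → posterior Normal(-285/442, 99/221)

k = 4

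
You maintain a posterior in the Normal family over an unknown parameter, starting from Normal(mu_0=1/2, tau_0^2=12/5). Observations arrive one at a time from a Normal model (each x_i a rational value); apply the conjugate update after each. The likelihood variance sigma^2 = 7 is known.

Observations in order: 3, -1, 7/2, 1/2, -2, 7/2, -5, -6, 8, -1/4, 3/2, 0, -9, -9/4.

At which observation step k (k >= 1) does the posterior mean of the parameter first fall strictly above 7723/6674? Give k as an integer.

k = 3

obs 1: x=3 → posterior Normal(107/94, 84/47)
obs 2: x=-1 → posterior Normal(83/118, 84/59)
obs 3: x=7/2 → posterior Normal(167/142, 84/71)
obs 4: x=1/2 → posterior Normal(179/166, 84/83)
obs 5: x=-2 → posterior Normal(131/190, 84/95)
obs 6: x=7/2 → posterior Normal(215/214, 84/107)
obs 7: x=-5 → posterior Normal(95/238, 12/17)
obs 8: x=-6 → posterior Normal(-49/262, 84/131)
obs 9: x=8 → posterior Normal(1/2, 84/143)
obs 10: x=-1/4 → posterior Normal(137/310, 84/155)
obs 11: x=3/2 → posterior Normal(173/334, 84/167)
obs 12: x=0 → posterior Normal(173/358, 84/179)
obs 13: x=-9 → posterior Normal(-43/382, 84/191)
obs 14: x=-9/4 → posterior Normal(-97/406, 12/29)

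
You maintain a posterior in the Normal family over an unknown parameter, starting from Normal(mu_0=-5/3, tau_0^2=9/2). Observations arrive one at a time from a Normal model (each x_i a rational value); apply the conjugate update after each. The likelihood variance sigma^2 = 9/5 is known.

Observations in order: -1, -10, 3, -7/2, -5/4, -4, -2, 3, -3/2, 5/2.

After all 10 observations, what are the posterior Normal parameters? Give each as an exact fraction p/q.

obs 1: x=-1 → posterior Normal(-25/21, 9/7)
obs 2: x=-10 → posterior Normal(-175/36, 3/4)
obs 3: x=3 → posterior Normal(-130/51, 9/17)
obs 4: x=-7/2 → posterior Normal(-365/132, 9/22)
obs 5: x=-5/4 → posterior Normal(-805/324, 1/3)
obs 6: x=-4 → posterior Normal(-1045/384, 9/32)
obs 7: x=-2 → posterior Normal(-1165/444, 9/37)
obs 8: x=3 → posterior Normal(-985/504, 3/14)
obs 9: x=-3/2 → posterior Normal(-1075/564, 9/47)
obs 10: x=5/2 → posterior Normal(-925/624, 9/52)

mu_0=-925/624, tau_0^2=9/52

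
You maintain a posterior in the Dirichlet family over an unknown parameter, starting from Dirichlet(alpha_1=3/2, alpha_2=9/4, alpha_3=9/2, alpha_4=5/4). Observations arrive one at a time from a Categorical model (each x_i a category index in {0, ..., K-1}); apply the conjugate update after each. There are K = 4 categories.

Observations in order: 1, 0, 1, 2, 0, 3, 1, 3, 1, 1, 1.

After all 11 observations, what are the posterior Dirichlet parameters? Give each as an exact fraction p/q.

obs 1: x=1 → posterior Dirichlet(3/2, 13/4, 9/2, 5/4)
obs 2: x=0 → posterior Dirichlet(5/2, 13/4, 9/2, 5/4)
obs 3: x=1 → posterior Dirichlet(5/2, 17/4, 9/2, 5/4)
obs 4: x=2 → posterior Dirichlet(5/2, 17/4, 11/2, 5/4)
obs 5: x=0 → posterior Dirichlet(7/2, 17/4, 11/2, 5/4)
obs 6: x=3 → posterior Dirichlet(7/2, 17/4, 11/2, 9/4)
obs 7: x=1 → posterior Dirichlet(7/2, 21/4, 11/2, 9/4)
obs 8: x=3 → posterior Dirichlet(7/2, 21/4, 11/2, 13/4)
obs 9: x=1 → posterior Dirichlet(7/2, 25/4, 11/2, 13/4)
obs 10: x=1 → posterior Dirichlet(7/2, 29/4, 11/2, 13/4)
obs 11: x=1 → posterior Dirichlet(7/2, 33/4, 11/2, 13/4)

alpha_1=7/2, alpha_2=33/4, alpha_3=11/2, alpha_4=13/4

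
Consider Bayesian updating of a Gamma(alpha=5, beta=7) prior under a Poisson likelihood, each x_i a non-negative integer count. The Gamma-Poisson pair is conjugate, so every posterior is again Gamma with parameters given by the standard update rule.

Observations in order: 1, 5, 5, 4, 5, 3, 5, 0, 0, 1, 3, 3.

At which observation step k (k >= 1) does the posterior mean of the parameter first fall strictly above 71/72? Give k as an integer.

k = 2

obs 1: x=1 → posterior Gamma(6, 8)
obs 2: x=5 → posterior Gamma(11, 9)
obs 3: x=5 → posterior Gamma(16, 10)
obs 4: x=4 → posterior Gamma(20, 11)
obs 5: x=5 → posterior Gamma(25, 12)
obs 6: x=3 → posterior Gamma(28, 13)
obs 7: x=5 → posterior Gamma(33, 14)
obs 8: x=0 → posterior Gamma(33, 15)
obs 9: x=0 → posterior Gamma(33, 16)
obs 10: x=1 → posterior Gamma(34, 17)
obs 11: x=3 → posterior Gamma(37, 18)
obs 12: x=3 → posterior Gamma(40, 19)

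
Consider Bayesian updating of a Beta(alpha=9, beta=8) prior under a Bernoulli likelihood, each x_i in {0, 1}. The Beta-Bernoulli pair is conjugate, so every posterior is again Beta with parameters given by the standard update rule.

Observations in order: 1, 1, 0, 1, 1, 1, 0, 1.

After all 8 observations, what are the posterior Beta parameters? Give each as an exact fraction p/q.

alpha=15, beta=10

obs 1: x=1 → posterior Beta(10, 8)
obs 2: x=1 → posterior Beta(11, 8)
obs 3: x=0 → posterior Beta(11, 9)
obs 4: x=1 → posterior Beta(12, 9)
obs 5: x=1 → posterior Beta(13, 9)
obs 6: x=1 → posterior Beta(14, 9)
obs 7: x=0 → posterior Beta(14, 10)
obs 8: x=1 → posterior Beta(15, 10)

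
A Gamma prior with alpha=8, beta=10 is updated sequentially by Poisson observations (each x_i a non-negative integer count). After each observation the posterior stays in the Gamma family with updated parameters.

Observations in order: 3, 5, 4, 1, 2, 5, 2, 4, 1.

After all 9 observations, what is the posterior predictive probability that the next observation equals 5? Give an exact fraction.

obs 1: x=3 → posterior Gamma(11, 11)
obs 2: x=5 → posterior Gamma(16, 12)
obs 3: x=4 → posterior Gamma(20, 13)
obs 4: x=1 → posterior Gamma(21, 14)
obs 5: x=2 → posterior Gamma(23, 15)
obs 6: x=5 → posterior Gamma(28, 16)
obs 7: x=2 → posterior Gamma(30, 17)
obs 8: x=4 → posterior Gamma(34, 18)
obs 9: x=1 → posterior Gamma(35, 19)

328560431441176856269216049511766487168276242408143/10995116277760000000000000000000000000000000000000000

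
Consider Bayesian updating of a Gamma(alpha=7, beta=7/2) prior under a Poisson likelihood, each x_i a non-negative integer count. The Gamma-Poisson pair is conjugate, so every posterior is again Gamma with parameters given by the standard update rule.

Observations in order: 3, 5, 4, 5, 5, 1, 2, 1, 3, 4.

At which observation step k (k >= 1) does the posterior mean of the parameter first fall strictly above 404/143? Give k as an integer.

obs 1: x=3 → posterior Gamma(10, 9/2)
obs 2: x=5 → posterior Gamma(15, 11/2)
obs 3: x=4 → posterior Gamma(19, 13/2)
obs 4: x=5 → posterior Gamma(24, 15/2)
obs 5: x=5 → posterior Gamma(29, 17/2)
obs 6: x=1 → posterior Gamma(30, 19/2)
obs 7: x=2 → posterior Gamma(32, 21/2)
obs 8: x=1 → posterior Gamma(33, 23/2)
obs 9: x=3 → posterior Gamma(36, 25/2)
obs 10: x=4 → posterior Gamma(40, 27/2)

k = 3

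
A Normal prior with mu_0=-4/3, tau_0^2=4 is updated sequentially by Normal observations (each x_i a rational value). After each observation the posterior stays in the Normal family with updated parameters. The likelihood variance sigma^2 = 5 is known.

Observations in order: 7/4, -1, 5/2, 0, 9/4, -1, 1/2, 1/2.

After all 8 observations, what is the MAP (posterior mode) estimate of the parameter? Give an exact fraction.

obs 1: x=7/4 → posterior Normal(1/27, 20/9)
obs 2: x=-1 → posterior Normal(-11/39, 20/13)
obs 3: x=5/2 → posterior Normal(19/51, 20/17)
obs 4: x=0 → posterior Normal(19/63, 20/21)
obs 5: x=9/4 → posterior Normal(46/75, 4/5)
obs 6: x=-1 → posterior Normal(34/87, 20/29)
obs 7: x=1/2 → posterior Normal(40/99, 20/33)
obs 8: x=1/2 → posterior Normal(46/111, 20/37)

46/111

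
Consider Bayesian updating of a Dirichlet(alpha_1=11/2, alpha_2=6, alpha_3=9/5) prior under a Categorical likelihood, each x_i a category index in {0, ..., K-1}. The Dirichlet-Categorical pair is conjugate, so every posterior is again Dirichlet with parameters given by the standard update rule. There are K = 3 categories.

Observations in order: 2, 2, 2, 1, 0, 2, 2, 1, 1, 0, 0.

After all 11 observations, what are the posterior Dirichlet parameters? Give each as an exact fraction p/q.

alpha_1=17/2, alpha_2=9, alpha_3=34/5

obs 1: x=2 → posterior Dirichlet(11/2, 6, 14/5)
obs 2: x=2 → posterior Dirichlet(11/2, 6, 19/5)
obs 3: x=2 → posterior Dirichlet(11/2, 6, 24/5)
obs 4: x=1 → posterior Dirichlet(11/2, 7, 24/5)
obs 5: x=0 → posterior Dirichlet(13/2, 7, 24/5)
obs 6: x=2 → posterior Dirichlet(13/2, 7, 29/5)
obs 7: x=2 → posterior Dirichlet(13/2, 7, 34/5)
obs 8: x=1 → posterior Dirichlet(13/2, 8, 34/5)
obs 9: x=1 → posterior Dirichlet(13/2, 9, 34/5)
obs 10: x=0 → posterior Dirichlet(15/2, 9, 34/5)
obs 11: x=0 → posterior Dirichlet(17/2, 9, 34/5)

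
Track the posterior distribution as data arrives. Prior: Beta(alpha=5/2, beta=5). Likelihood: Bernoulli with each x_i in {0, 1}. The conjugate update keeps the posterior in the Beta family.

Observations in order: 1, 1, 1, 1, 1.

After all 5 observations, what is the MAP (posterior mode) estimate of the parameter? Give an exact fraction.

obs 1: x=1 → posterior Beta(7/2, 5)
obs 2: x=1 → posterior Beta(9/2, 5)
obs 3: x=1 → posterior Beta(11/2, 5)
obs 4: x=1 → posterior Beta(13/2, 5)
obs 5: x=1 → posterior Beta(15/2, 5)

13/21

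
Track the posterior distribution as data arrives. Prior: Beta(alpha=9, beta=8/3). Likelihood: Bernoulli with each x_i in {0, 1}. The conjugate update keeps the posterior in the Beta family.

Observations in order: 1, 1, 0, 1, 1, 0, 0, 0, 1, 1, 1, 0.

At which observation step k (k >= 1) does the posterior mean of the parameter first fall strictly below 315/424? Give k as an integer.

k = 6

obs 1: x=1 → posterior Beta(10, 8/3)
obs 2: x=1 → posterior Beta(11, 8/3)
obs 3: x=0 → posterior Beta(11, 11/3)
obs 4: x=1 → posterior Beta(12, 11/3)
obs 5: x=1 → posterior Beta(13, 11/3)
obs 6: x=0 → posterior Beta(13, 14/3)
obs 7: x=0 → posterior Beta(13, 17/3)
obs 8: x=0 → posterior Beta(13, 20/3)
obs 9: x=1 → posterior Beta(14, 20/3)
obs 10: x=1 → posterior Beta(15, 20/3)
obs 11: x=1 → posterior Beta(16, 20/3)
obs 12: x=0 → posterior Beta(16, 23/3)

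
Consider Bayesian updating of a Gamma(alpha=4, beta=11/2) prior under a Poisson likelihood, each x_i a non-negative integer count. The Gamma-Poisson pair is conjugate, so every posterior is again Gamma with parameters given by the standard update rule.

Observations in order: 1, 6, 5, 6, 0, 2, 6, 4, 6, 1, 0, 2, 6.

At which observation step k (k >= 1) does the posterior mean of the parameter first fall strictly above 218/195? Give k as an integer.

obs 1: x=1 → posterior Gamma(5, 13/2)
obs 2: x=6 → posterior Gamma(11, 15/2)
obs 3: x=5 → posterior Gamma(16, 17/2)
obs 4: x=6 → posterior Gamma(22, 19/2)
obs 5: x=0 → posterior Gamma(22, 21/2)
obs 6: x=2 → posterior Gamma(24, 23/2)
obs 7: x=6 → posterior Gamma(30, 25/2)
obs 8: x=4 → posterior Gamma(34, 27/2)
obs 9: x=6 → posterior Gamma(40, 29/2)
obs 10: x=1 → posterior Gamma(41, 31/2)
obs 11: x=0 → posterior Gamma(41, 33/2)
obs 12: x=2 → posterior Gamma(43, 35/2)
obs 13: x=6 → posterior Gamma(49, 37/2)

k = 2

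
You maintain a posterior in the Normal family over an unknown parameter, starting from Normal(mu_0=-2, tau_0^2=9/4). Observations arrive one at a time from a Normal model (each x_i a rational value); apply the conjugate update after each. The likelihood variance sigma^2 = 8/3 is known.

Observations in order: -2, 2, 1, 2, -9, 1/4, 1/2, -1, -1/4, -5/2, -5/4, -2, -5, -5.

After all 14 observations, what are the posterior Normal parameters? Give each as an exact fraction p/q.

mu_0=-2659/1640, tau_0^2=36/205

obs 1: x=-2 → posterior Normal(-2, 72/59)
obs 2: x=2 → posterior Normal(-32/43, 36/43)
obs 3: x=1 → posterior Normal(-37/113, 72/113)
obs 4: x=2 → posterior Normal(17/140, 18/35)
obs 5: x=-9 → posterior Normal(-226/167, 72/167)
obs 6: x=1/4 → posterior Normal(-877/776, 36/97)
obs 7: x=1/2 → posterior Normal(-823/884, 72/221)
obs 8: x=-1 → posterior Normal(-931/992, 9/31)
obs 9: x=-1/4 → posterior Normal(-479/550, 72/275)
obs 10: x=-5/2 → posterior Normal(-307/302, 36/151)
obs 11: x=-5/4 → posterior Normal(-29/28, 72/329)
obs 12: x=-2 → posterior Normal(-1579/1424, 18/89)
obs 13: x=-5 → posterior Normal(-2119/1532, 72/383)
obs 14: x=-5 → posterior Normal(-2659/1640, 36/205)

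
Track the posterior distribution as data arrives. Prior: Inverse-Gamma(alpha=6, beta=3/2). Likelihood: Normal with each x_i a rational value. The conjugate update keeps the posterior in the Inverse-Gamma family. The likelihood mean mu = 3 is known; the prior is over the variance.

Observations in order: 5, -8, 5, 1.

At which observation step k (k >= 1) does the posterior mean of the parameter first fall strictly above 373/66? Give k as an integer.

obs 1: x=5 → posterior Inverse-Gamma(13/2, 7/2)
obs 2: x=-8 → posterior Inverse-Gamma(7, 64)
obs 3: x=5 → posterior Inverse-Gamma(15/2, 66)
obs 4: x=1 → posterior Inverse-Gamma(8, 68)

k = 2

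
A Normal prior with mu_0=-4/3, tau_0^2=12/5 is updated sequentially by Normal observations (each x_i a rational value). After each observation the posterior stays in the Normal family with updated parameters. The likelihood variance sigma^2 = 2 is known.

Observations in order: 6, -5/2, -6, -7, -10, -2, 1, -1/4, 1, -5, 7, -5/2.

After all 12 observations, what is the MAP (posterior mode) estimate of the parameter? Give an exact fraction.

-769/462

obs 1: x=6 → posterior Normal(8/3, 12/11)
obs 2: x=-5/2 → posterior Normal(43/51, 12/17)
obs 3: x=-6 → posterior Normal(-65/69, 12/23)
obs 4: x=-7 → posterior Normal(-191/87, 12/29)
obs 5: x=-10 → posterior Normal(-53/15, 12/35)
obs 6: x=-2 → posterior Normal(-407/123, 12/41)
obs 7: x=1 → posterior Normal(-389/141, 12/47)
obs 8: x=-1/4 → posterior Normal(-787/318, 12/53)
obs 9: x=1 → posterior Normal(-751/354, 12/59)
obs 10: x=-5 → posterior Normal(-931/390, 12/65)
obs 11: x=7 → posterior Normal(-679/426, 12/71)
obs 12: x=-5/2 → posterior Normal(-769/462, 12/77)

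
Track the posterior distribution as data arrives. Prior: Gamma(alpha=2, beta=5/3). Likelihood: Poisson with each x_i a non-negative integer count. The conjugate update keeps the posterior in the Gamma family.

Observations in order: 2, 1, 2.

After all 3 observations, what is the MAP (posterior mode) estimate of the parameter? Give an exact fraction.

9/7

obs 1: x=2 → posterior Gamma(4, 8/3)
obs 2: x=1 → posterior Gamma(5, 11/3)
obs 3: x=2 → posterior Gamma(7, 14/3)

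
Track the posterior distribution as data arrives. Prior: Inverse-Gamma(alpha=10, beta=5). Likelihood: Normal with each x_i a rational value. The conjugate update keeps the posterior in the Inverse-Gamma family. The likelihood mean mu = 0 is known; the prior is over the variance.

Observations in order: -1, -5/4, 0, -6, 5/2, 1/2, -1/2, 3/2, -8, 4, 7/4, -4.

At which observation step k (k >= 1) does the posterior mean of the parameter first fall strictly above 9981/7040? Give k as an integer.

obs 1: x=-1 → posterior Inverse-Gamma(21/2, 11/2)
obs 2: x=-5/4 → posterior Inverse-Gamma(11, 201/32)
obs 3: x=0 → posterior Inverse-Gamma(23/2, 201/32)
obs 4: x=-6 → posterior Inverse-Gamma(12, 777/32)
obs 5: x=5/2 → posterior Inverse-Gamma(25/2, 877/32)
obs 6: x=1/2 → posterior Inverse-Gamma(13, 881/32)
obs 7: x=-1/2 → posterior Inverse-Gamma(27/2, 885/32)
obs 8: x=3/2 → posterior Inverse-Gamma(14, 921/32)
obs 9: x=-8 → posterior Inverse-Gamma(29/2, 1945/32)
obs 10: x=4 → posterior Inverse-Gamma(15, 2201/32)
obs 11: x=7/4 → posterior Inverse-Gamma(31/2, 1125/16)
obs 12: x=-4 → posterior Inverse-Gamma(16, 1253/16)

k = 4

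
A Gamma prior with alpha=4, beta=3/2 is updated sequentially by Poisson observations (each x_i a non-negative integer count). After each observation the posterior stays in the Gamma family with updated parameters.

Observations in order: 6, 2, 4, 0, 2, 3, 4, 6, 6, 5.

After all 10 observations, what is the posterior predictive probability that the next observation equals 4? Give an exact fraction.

obs 1: x=6 → posterior Gamma(10, 5/2)
obs 2: x=2 → posterior Gamma(12, 7/2)
obs 3: x=4 → posterior Gamma(16, 9/2)
obs 4: x=0 → posterior Gamma(16, 11/2)
obs 5: x=2 → posterior Gamma(18, 13/2)
obs 6: x=3 → posterior Gamma(21, 15/2)
obs 7: x=4 → posterior Gamma(25, 17/2)
obs 8: x=6 → posterior Gamma(31, 19/2)
obs 9: x=6 → posterior Gamma(37, 21/2)
obs 10: x=5 → posterior Gamma(42, 23/2)

742832310293788413878242733347511276116604806841995435170593136/4038967834731580443708050254247865495926816947758197784423828125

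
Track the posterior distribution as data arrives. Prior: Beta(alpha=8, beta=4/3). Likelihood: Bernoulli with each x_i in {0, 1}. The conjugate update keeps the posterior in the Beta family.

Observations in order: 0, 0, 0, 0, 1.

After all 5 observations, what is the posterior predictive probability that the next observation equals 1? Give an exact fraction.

obs 1: x=0 → posterior Beta(8, 7/3)
obs 2: x=0 → posterior Beta(8, 10/3)
obs 3: x=0 → posterior Beta(8, 13/3)
obs 4: x=0 → posterior Beta(8, 16/3)
obs 5: x=1 → posterior Beta(9, 16/3)

27/43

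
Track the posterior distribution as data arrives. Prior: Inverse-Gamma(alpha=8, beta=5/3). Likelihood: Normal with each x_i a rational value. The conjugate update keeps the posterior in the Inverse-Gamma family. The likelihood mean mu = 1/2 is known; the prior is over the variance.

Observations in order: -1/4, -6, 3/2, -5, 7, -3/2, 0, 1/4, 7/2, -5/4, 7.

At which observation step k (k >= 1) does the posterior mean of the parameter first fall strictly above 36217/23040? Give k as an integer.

obs 1: x=-1/4 → posterior Inverse-Gamma(17/2, 187/96)
obs 2: x=-6 → posterior Inverse-Gamma(9, 2215/96)
obs 3: x=3/2 → posterior Inverse-Gamma(19/2, 2263/96)
obs 4: x=-5 → posterior Inverse-Gamma(10, 3715/96)
obs 5: x=7 → posterior Inverse-Gamma(21/2, 5743/96)
obs 6: x=-3/2 → posterior Inverse-Gamma(11, 5935/96)
obs 7: x=0 → posterior Inverse-Gamma(23/2, 5947/96)
obs 8: x=1/4 → posterior Inverse-Gamma(12, 2975/48)
obs 9: x=7/2 → posterior Inverse-Gamma(25/2, 3191/48)
obs 10: x=-5/4 → posterior Inverse-Gamma(13, 6529/96)
obs 11: x=7 → posterior Inverse-Gamma(27/2, 8557/96)

k = 2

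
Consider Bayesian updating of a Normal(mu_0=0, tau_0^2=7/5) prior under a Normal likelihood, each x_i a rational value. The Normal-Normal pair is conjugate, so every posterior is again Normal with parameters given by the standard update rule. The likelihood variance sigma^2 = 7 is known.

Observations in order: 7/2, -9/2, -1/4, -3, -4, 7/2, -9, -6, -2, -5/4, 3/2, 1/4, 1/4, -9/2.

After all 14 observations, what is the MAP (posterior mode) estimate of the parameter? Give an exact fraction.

-51/38

obs 1: x=7/2 → posterior Normal(7/12, 7/6)
obs 2: x=-9/2 → posterior Normal(-1/7, 1)
obs 3: x=-1/4 → posterior Normal(-5/32, 7/8)
obs 4: x=-3 → posterior Normal(-17/36, 7/9)
obs 5: x=-4 → posterior Normal(-33/40, 7/10)
obs 6: x=7/2 → posterior Normal(-19/44, 7/11)
obs 7: x=-9 → posterior Normal(-55/48, 7/12)
obs 8: x=-6 → posterior Normal(-79/52, 7/13)
obs 9: x=-2 → posterior Normal(-87/56, 1/2)
obs 10: x=-5/4 → posterior Normal(-23/15, 7/15)
obs 11: x=3/2 → posterior Normal(-43/32, 7/16)
obs 12: x=1/4 → posterior Normal(-5/4, 7/17)
obs 13: x=1/4 → posterior Normal(-7/6, 7/18)
obs 14: x=-9/2 → posterior Normal(-51/38, 7/19)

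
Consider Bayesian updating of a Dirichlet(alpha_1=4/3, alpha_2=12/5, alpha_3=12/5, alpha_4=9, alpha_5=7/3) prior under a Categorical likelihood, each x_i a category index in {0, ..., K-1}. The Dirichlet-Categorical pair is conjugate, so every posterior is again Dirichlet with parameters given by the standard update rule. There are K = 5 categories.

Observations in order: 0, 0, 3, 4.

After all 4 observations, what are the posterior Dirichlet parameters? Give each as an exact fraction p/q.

obs 1: x=0 → posterior Dirichlet(7/3, 12/5, 12/5, 9, 7/3)
obs 2: x=0 → posterior Dirichlet(10/3, 12/5, 12/5, 9, 7/3)
obs 3: x=3 → posterior Dirichlet(10/3, 12/5, 12/5, 10, 7/3)
obs 4: x=4 → posterior Dirichlet(10/3, 12/5, 12/5, 10, 10/3)

alpha_1=10/3, alpha_2=12/5, alpha_3=12/5, alpha_4=10, alpha_5=10/3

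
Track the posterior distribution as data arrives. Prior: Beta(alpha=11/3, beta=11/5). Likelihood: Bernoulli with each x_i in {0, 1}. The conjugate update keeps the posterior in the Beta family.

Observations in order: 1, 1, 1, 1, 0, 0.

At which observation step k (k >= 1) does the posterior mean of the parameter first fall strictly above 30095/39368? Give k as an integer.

obs 1: x=1 → posterior Beta(14/3, 11/5)
obs 2: x=1 → posterior Beta(17/3, 11/5)
obs 3: x=1 → posterior Beta(20/3, 11/5)
obs 4: x=1 → posterior Beta(23/3, 11/5)
obs 5: x=0 → posterior Beta(23/3, 16/5)
obs 6: x=0 → posterior Beta(23/3, 21/5)

k = 4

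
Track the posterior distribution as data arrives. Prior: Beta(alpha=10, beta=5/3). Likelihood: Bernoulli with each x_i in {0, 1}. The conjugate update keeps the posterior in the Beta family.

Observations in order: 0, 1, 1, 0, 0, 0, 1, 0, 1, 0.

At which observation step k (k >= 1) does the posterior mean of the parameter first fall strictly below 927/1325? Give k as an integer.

k = 6

obs 1: x=0 → posterior Beta(10, 8/3)
obs 2: x=1 → posterior Beta(11, 8/3)
obs 3: x=1 → posterior Beta(12, 8/3)
obs 4: x=0 → posterior Beta(12, 11/3)
obs 5: x=0 → posterior Beta(12, 14/3)
obs 6: x=0 → posterior Beta(12, 17/3)
obs 7: x=1 → posterior Beta(13, 17/3)
obs 8: x=0 → posterior Beta(13, 20/3)
obs 9: x=1 → posterior Beta(14, 20/3)
obs 10: x=0 → posterior Beta(14, 23/3)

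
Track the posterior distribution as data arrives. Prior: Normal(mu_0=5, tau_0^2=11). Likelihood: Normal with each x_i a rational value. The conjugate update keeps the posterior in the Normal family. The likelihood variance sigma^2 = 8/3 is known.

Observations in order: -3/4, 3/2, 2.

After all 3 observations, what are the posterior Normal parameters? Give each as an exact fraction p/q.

mu_0=523/428, tau_0^2=88/107

obs 1: x=-3/4 → posterior Normal(61/164, 88/41)
obs 2: x=3/2 → posterior Normal(7/8, 44/37)
obs 3: x=2 → posterior Normal(523/428, 88/107)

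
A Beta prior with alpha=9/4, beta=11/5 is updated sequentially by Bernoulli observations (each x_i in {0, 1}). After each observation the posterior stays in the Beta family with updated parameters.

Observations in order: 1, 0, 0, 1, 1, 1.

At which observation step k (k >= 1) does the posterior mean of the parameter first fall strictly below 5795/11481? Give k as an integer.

k = 2

obs 1: x=1 → posterior Beta(13/4, 11/5)
obs 2: x=0 → posterior Beta(13/4, 16/5)
obs 3: x=0 → posterior Beta(13/4, 21/5)
obs 4: x=1 → posterior Beta(17/4, 21/5)
obs 5: x=1 → posterior Beta(21/4, 21/5)
obs 6: x=1 → posterior Beta(25/4, 21/5)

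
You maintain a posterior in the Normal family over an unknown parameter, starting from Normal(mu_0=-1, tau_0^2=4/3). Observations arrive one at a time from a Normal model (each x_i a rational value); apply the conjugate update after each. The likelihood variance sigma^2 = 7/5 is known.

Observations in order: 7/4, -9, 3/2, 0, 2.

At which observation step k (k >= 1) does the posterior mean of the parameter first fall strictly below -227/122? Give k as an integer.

obs 1: x=7/4 → posterior Normal(14/41, 28/41)
obs 2: x=-9 → posterior Normal(-166/61, 28/61)
obs 3: x=3/2 → posterior Normal(-136/81, 28/81)
obs 4: x=0 → posterior Normal(-136/101, 28/101)
obs 5: x=2 → posterior Normal(-96/121, 28/121)

k = 2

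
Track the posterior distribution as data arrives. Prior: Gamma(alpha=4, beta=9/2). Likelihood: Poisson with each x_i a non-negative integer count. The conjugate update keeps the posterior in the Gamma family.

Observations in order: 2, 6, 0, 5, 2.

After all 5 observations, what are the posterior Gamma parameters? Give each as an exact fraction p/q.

obs 1: x=2 → posterior Gamma(6, 11/2)
obs 2: x=6 → posterior Gamma(12, 13/2)
obs 3: x=0 → posterior Gamma(12, 15/2)
obs 4: x=5 → posterior Gamma(17, 17/2)
obs 5: x=2 → posterior Gamma(19, 19/2)

alpha=19, beta=19/2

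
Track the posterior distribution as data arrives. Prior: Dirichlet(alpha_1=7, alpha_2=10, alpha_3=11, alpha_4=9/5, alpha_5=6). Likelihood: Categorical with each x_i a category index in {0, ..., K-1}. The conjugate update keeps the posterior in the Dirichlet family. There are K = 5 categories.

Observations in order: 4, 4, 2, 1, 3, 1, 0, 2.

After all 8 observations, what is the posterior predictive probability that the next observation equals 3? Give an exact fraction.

obs 1: x=4 → posterior Dirichlet(7, 10, 11, 9/5, 7)
obs 2: x=4 → posterior Dirichlet(7, 10, 11, 9/5, 8)
obs 3: x=2 → posterior Dirichlet(7, 10, 12, 9/5, 8)
obs 4: x=1 → posterior Dirichlet(7, 11, 12, 9/5, 8)
obs 5: x=3 → posterior Dirichlet(7, 11, 12, 14/5, 8)
obs 6: x=1 → posterior Dirichlet(7, 12, 12, 14/5, 8)
obs 7: x=0 → posterior Dirichlet(8, 12, 12, 14/5, 8)
obs 8: x=2 → posterior Dirichlet(8, 12, 13, 14/5, 8)

14/219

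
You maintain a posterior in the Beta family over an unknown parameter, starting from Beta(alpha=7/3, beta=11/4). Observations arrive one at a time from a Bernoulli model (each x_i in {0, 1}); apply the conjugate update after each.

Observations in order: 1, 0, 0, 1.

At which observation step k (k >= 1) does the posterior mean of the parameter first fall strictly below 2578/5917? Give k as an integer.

obs 1: x=1 → posterior Beta(10/3, 11/4)
obs 2: x=0 → posterior Beta(10/3, 15/4)
obs 3: x=0 → posterior Beta(10/3, 19/4)
obs 4: x=1 → posterior Beta(13/3, 19/4)

k = 3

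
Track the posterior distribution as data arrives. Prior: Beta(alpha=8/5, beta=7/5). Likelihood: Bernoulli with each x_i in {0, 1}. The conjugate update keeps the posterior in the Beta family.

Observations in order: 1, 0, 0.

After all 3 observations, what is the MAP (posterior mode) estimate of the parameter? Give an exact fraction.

2/5

obs 1: x=1 → posterior Beta(13/5, 7/5)
obs 2: x=0 → posterior Beta(13/5, 12/5)
obs 3: x=0 → posterior Beta(13/5, 17/5)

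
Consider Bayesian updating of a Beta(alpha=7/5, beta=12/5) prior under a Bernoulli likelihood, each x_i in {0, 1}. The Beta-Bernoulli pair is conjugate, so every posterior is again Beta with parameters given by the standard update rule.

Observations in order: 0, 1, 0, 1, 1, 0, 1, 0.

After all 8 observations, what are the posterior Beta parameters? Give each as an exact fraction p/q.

obs 1: x=0 → posterior Beta(7/5, 17/5)
obs 2: x=1 → posterior Beta(12/5, 17/5)
obs 3: x=0 → posterior Beta(12/5, 22/5)
obs 4: x=1 → posterior Beta(17/5, 22/5)
obs 5: x=1 → posterior Beta(22/5, 22/5)
obs 6: x=0 → posterior Beta(22/5, 27/5)
obs 7: x=1 → posterior Beta(27/5, 27/5)
obs 8: x=0 → posterior Beta(27/5, 32/5)

alpha=27/5, beta=32/5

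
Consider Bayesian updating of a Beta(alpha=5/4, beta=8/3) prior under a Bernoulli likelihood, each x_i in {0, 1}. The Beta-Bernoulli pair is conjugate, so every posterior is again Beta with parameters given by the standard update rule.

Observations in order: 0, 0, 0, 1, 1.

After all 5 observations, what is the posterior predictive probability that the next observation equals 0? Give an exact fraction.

obs 1: x=0 → posterior Beta(5/4, 11/3)
obs 2: x=0 → posterior Beta(5/4, 14/3)
obs 3: x=0 → posterior Beta(5/4, 17/3)
obs 4: x=1 → posterior Beta(9/4, 17/3)
obs 5: x=1 → posterior Beta(13/4, 17/3)

68/107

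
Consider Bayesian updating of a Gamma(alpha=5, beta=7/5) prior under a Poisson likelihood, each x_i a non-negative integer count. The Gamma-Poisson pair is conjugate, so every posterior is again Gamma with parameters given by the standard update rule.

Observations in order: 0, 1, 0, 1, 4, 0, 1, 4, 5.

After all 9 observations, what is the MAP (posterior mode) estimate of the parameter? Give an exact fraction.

obs 1: x=0 → posterior Gamma(5, 12/5)
obs 2: x=1 → posterior Gamma(6, 17/5)
obs 3: x=0 → posterior Gamma(6, 22/5)
obs 4: x=1 → posterior Gamma(7, 27/5)
obs 5: x=4 → posterior Gamma(11, 32/5)
obs 6: x=0 → posterior Gamma(11, 37/5)
obs 7: x=1 → posterior Gamma(12, 42/5)
obs 8: x=4 → posterior Gamma(16, 47/5)
obs 9: x=5 → posterior Gamma(21, 52/5)

25/13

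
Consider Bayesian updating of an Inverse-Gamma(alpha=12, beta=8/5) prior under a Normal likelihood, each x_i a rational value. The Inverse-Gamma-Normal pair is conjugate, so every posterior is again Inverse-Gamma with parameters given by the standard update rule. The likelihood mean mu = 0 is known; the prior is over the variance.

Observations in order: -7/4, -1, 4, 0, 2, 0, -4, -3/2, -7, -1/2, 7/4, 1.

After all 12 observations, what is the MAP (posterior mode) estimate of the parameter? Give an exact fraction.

3953/1520

obs 1: x=-7/4 → posterior Inverse-Gamma(25/2, 501/160)
obs 2: x=-1 → posterior Inverse-Gamma(13, 581/160)
obs 3: x=4 → posterior Inverse-Gamma(27/2, 1861/160)
obs 4: x=0 → posterior Inverse-Gamma(14, 1861/160)
obs 5: x=2 → posterior Inverse-Gamma(29/2, 2181/160)
obs 6: x=0 → posterior Inverse-Gamma(15, 2181/160)
obs 7: x=-4 → posterior Inverse-Gamma(31/2, 3461/160)
obs 8: x=-3/2 → posterior Inverse-Gamma(16, 3641/160)
obs 9: x=-7 → posterior Inverse-Gamma(33/2, 7561/160)
obs 10: x=-1/2 → posterior Inverse-Gamma(17, 7581/160)
obs 11: x=7/4 → posterior Inverse-Gamma(35/2, 3913/80)
obs 12: x=1 → posterior Inverse-Gamma(18, 3953/80)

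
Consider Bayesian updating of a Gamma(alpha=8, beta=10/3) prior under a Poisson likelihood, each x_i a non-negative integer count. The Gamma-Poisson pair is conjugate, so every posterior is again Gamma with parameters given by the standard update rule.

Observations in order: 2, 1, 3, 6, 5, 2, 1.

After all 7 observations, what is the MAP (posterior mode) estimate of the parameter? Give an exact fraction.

81/31

obs 1: x=2 → posterior Gamma(10, 13/3)
obs 2: x=1 → posterior Gamma(11, 16/3)
obs 3: x=3 → posterior Gamma(14, 19/3)
obs 4: x=6 → posterior Gamma(20, 22/3)
obs 5: x=5 → posterior Gamma(25, 25/3)
obs 6: x=2 → posterior Gamma(27, 28/3)
obs 7: x=1 → posterior Gamma(28, 31/3)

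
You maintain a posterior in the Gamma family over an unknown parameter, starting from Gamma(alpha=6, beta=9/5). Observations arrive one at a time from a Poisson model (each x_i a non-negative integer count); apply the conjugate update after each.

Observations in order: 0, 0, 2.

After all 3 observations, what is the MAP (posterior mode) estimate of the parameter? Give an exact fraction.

35/24

obs 1: x=0 → posterior Gamma(6, 14/5)
obs 2: x=0 → posterior Gamma(6, 19/5)
obs 3: x=2 → posterior Gamma(8, 24/5)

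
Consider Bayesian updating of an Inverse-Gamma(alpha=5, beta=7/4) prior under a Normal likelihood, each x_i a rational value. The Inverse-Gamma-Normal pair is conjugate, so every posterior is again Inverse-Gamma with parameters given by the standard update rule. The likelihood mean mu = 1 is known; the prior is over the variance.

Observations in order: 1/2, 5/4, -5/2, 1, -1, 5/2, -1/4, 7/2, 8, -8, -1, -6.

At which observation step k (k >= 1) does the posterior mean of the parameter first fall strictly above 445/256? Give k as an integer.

obs 1: x=1/2 → posterior Inverse-Gamma(11/2, 15/8)
obs 2: x=5/4 → posterior Inverse-Gamma(6, 61/32)
obs 3: x=-5/2 → posterior Inverse-Gamma(13/2, 257/32)
obs 4: x=1 → posterior Inverse-Gamma(7, 257/32)
obs 5: x=-1 → posterior Inverse-Gamma(15/2, 321/32)
obs 6: x=5/2 → posterior Inverse-Gamma(8, 357/32)
obs 7: x=-1/4 → posterior Inverse-Gamma(17/2, 191/16)
obs 8: x=7/2 → posterior Inverse-Gamma(9, 241/16)
obs 9: x=8 → posterior Inverse-Gamma(19/2, 633/16)
obs 10: x=-8 → posterior Inverse-Gamma(10, 1281/16)
obs 11: x=-1 → posterior Inverse-Gamma(21/2, 1313/16)
obs 12: x=-6 → posterior Inverse-Gamma(11, 1705/16)

k = 8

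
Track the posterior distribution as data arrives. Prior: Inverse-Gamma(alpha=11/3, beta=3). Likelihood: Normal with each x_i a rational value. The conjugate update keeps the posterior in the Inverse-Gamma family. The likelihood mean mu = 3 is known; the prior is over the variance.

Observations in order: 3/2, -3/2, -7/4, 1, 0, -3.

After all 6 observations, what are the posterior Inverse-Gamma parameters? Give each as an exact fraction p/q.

obs 1: x=3/2 → posterior Inverse-Gamma(25/6, 33/8)
obs 2: x=-3/2 → posterior Inverse-Gamma(14/3, 57/4)
obs 3: x=-7/4 → posterior Inverse-Gamma(31/6, 817/32)
obs 4: x=1 → posterior Inverse-Gamma(17/3, 881/32)
obs 5: x=0 → posterior Inverse-Gamma(37/6, 1025/32)
obs 6: x=-3 → posterior Inverse-Gamma(20/3, 1601/32)

alpha=20/3, beta=1601/32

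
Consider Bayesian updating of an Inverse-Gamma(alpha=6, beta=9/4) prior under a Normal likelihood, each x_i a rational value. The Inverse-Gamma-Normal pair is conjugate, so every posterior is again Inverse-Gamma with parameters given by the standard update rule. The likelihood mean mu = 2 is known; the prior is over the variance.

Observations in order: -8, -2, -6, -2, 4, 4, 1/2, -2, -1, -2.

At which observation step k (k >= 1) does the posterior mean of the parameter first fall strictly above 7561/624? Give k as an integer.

k = 3

obs 1: x=-8 → posterior Inverse-Gamma(13/2, 209/4)
obs 2: x=-2 → posterior Inverse-Gamma(7, 241/4)
obs 3: x=-6 → posterior Inverse-Gamma(15/2, 369/4)
obs 4: x=-2 → posterior Inverse-Gamma(8, 401/4)
obs 5: x=4 → posterior Inverse-Gamma(17/2, 409/4)
obs 6: x=4 → posterior Inverse-Gamma(9, 417/4)
obs 7: x=1/2 → posterior Inverse-Gamma(19/2, 843/8)
obs 8: x=-2 → posterior Inverse-Gamma(10, 907/8)
obs 9: x=-1 → posterior Inverse-Gamma(21/2, 943/8)
obs 10: x=-2 → posterior Inverse-Gamma(11, 1007/8)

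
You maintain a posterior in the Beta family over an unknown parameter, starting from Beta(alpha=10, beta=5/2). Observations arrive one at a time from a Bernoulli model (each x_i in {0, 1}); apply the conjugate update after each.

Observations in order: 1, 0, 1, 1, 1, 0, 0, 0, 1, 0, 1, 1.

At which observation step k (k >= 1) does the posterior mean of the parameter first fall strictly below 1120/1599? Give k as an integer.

k = 8

obs 1: x=1 → posterior Beta(11, 5/2)
obs 2: x=0 → posterior Beta(11, 7/2)
obs 3: x=1 → posterior Beta(12, 7/2)
obs 4: x=1 → posterior Beta(13, 7/2)
obs 5: x=1 → posterior Beta(14, 7/2)
obs 6: x=0 → posterior Beta(14, 9/2)
obs 7: x=0 → posterior Beta(14, 11/2)
obs 8: x=0 → posterior Beta(14, 13/2)
obs 9: x=1 → posterior Beta(15, 13/2)
obs 10: x=0 → posterior Beta(15, 15/2)
obs 11: x=1 → posterior Beta(16, 15/2)
obs 12: x=1 → posterior Beta(17, 15/2)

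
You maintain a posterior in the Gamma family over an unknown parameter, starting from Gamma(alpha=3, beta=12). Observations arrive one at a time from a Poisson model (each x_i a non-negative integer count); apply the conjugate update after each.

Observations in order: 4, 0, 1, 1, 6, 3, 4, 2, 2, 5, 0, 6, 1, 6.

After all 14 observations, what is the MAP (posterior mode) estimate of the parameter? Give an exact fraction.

43/26

obs 1: x=4 → posterior Gamma(7, 13)
obs 2: x=0 → posterior Gamma(7, 14)
obs 3: x=1 → posterior Gamma(8, 15)
obs 4: x=1 → posterior Gamma(9, 16)
obs 5: x=6 → posterior Gamma(15, 17)
obs 6: x=3 → posterior Gamma(18, 18)
obs 7: x=4 → posterior Gamma(22, 19)
obs 8: x=2 → posterior Gamma(24, 20)
obs 9: x=2 → posterior Gamma(26, 21)
obs 10: x=5 → posterior Gamma(31, 22)
obs 11: x=0 → posterior Gamma(31, 23)
obs 12: x=6 → posterior Gamma(37, 24)
obs 13: x=1 → posterior Gamma(38, 25)
obs 14: x=6 → posterior Gamma(44, 26)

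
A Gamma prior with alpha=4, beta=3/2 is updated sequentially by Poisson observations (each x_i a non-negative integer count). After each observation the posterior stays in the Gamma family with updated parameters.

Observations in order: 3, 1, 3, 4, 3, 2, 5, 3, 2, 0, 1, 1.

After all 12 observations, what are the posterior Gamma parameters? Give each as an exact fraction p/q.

obs 1: x=3 → posterior Gamma(7, 5/2)
obs 2: x=1 → posterior Gamma(8, 7/2)
obs 3: x=3 → posterior Gamma(11, 9/2)
obs 4: x=4 → posterior Gamma(15, 11/2)
obs 5: x=3 → posterior Gamma(18, 13/2)
obs 6: x=2 → posterior Gamma(20, 15/2)
obs 7: x=5 → posterior Gamma(25, 17/2)
obs 8: x=3 → posterior Gamma(28, 19/2)
obs 9: x=2 → posterior Gamma(30, 21/2)
obs 10: x=0 → posterior Gamma(30, 23/2)
obs 11: x=1 → posterior Gamma(31, 25/2)
obs 12: x=1 → posterior Gamma(32, 27/2)

alpha=32, beta=27/2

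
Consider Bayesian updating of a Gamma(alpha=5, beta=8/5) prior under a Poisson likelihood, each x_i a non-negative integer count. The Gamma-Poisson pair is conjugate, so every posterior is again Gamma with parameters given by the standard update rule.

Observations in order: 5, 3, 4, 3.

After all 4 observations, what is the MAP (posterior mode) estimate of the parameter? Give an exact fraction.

obs 1: x=5 → posterior Gamma(10, 13/5)
obs 2: x=3 → posterior Gamma(13, 18/5)
obs 3: x=4 → posterior Gamma(17, 23/5)
obs 4: x=3 → posterior Gamma(20, 28/5)

95/28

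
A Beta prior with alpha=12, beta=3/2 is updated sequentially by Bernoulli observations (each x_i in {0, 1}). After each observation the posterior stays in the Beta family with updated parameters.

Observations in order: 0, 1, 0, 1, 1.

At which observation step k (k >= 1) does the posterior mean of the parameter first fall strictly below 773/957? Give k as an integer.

k = 3

obs 1: x=0 → posterior Beta(12, 5/2)
obs 2: x=1 → posterior Beta(13, 5/2)
obs 3: x=0 → posterior Beta(13, 7/2)
obs 4: x=1 → posterior Beta(14, 7/2)
obs 5: x=1 → posterior Beta(15, 7/2)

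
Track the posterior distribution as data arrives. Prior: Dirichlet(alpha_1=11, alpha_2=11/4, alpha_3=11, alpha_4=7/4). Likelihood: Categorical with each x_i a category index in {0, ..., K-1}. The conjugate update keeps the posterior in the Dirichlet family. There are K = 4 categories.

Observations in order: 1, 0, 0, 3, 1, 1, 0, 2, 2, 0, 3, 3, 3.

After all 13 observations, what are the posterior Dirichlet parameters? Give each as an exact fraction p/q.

alpha_1=15, alpha_2=23/4, alpha_3=13, alpha_4=23/4

obs 1: x=1 → posterior Dirichlet(11, 15/4, 11, 7/4)
obs 2: x=0 → posterior Dirichlet(12, 15/4, 11, 7/4)
obs 3: x=0 → posterior Dirichlet(13, 15/4, 11, 7/4)
obs 4: x=3 → posterior Dirichlet(13, 15/4, 11, 11/4)
obs 5: x=1 → posterior Dirichlet(13, 19/4, 11, 11/4)
obs 6: x=1 → posterior Dirichlet(13, 23/4, 11, 11/4)
obs 7: x=0 → posterior Dirichlet(14, 23/4, 11, 11/4)
obs 8: x=2 → posterior Dirichlet(14, 23/4, 12, 11/4)
obs 9: x=2 → posterior Dirichlet(14, 23/4, 13, 11/4)
obs 10: x=0 → posterior Dirichlet(15, 23/4, 13, 11/4)
obs 11: x=3 → posterior Dirichlet(15, 23/4, 13, 15/4)
obs 12: x=3 → posterior Dirichlet(15, 23/4, 13, 19/4)
obs 13: x=3 → posterior Dirichlet(15, 23/4, 13, 23/4)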